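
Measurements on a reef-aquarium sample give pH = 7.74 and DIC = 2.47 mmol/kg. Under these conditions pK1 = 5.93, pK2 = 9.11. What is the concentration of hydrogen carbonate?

[HCO3⁻] = 2.33 mmol/kg

α₁ = 1 / (1 + [H⁺]/K1 + K2/[H⁺]) = 1 / (1 + 10^-1.81 + 10^-1.37)
   = 1 / (1 + 0.015488 + 0.042658) = 1/1.0581 = 0.9450
[HCO3⁻] = α₁ × DIC = 0.9450 × 2.47 = 2.33 mmol/kg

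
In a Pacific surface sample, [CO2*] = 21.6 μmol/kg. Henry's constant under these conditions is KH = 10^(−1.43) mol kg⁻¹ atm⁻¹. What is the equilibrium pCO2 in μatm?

KH = 10^(−1.43) = 3.715×10^-2 mol kg⁻¹ atm⁻¹
pCO2 = [CO2*]/KH = 21.6×10^-6 / 3.715×10^-2 = 5.81×10^-4 atm = 581 μatm

pCO2 = 581 μatm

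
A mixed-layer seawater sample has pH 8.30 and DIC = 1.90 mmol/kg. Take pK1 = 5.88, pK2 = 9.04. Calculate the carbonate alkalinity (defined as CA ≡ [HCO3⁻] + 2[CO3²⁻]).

CA = [HCO3⁻] + 2[CO3²⁻] = (α₁ + 2α₂)·DIC
At pH 8.30: [H⁺]/K1 = 10^-2.42 = 0.0038019, K2/[H⁺] = 10^-0.74 = 0.18197
α₁ = 1/(1 + 0.0038019 + 0.18197) = 1/1.1858 = 0.8433; α₂ = α₁·K2/[H⁺] = 0.1535
α₁ + 2α₂ = 1.1503
CA = 1.1503 × 1.90 = 2.19 mmol/kg

CA = 2.19 mmol/kg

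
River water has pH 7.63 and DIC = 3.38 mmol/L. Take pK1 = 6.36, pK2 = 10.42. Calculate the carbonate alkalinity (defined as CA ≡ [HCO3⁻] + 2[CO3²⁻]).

CA = [HCO3⁻] + 2[CO3²⁻] = (α₁ + 2α₂)·DIC
At pH 7.63: [H⁺]/K1 = 10^-1.27 = 0.053703, K2/[H⁺] = 10^-2.79 = 0.0016218
α₁ = 1/(1 + 0.053703 + 0.0016218) = 1/1.0553 = 0.9476; α₂ = α₁·K2/[H⁺] = 0.001537
α₁ + 2α₂ = 0.9506
CA = 0.9506 × 3.38 = 3.21 mmol/L

CA = 3.21 mmol/L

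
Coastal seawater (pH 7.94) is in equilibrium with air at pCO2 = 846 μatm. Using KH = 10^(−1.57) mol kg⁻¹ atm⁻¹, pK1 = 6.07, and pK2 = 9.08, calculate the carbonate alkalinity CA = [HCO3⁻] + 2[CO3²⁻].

CA = 1.93 mmol/kg

[CO2*] = KH · pCO2 = 10^(−1.57) × 846×10^-6 = 2.277×10^-5 mol/kg
α₀ = 1/(1 + K1/[H⁺] + K1K2/[H⁺]²) = 1/(1 + 10^+1.87 + 10^+0.73) = 0.01242
DIC = [CO2*]/α₀ = 2.277×10^-5 / 0.01242 = 1.833 mmol/kg
CA = (α₁ + 2α₂)·DIC = (0.9209 + 2×0.06671) × 1.833 = 1.93 mmol/kg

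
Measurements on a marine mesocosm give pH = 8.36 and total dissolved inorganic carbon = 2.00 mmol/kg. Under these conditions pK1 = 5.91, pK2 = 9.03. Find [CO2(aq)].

[CO2*] = 5.83 μmol/kg

α₀ = 1 / (1 + K1/[H⁺] + K1K2/[H⁺]²) = 1 / (1 + 10^+2.45 + 10^+1.78)
   = 1 / (1 + 281.84 + 60.256) = 1/343.09 = 0.002915
[CO2*] = α₀ × DIC = 0.002915 × 2.00 = 0.00583 mmol/kg = 5.83 μmol/kg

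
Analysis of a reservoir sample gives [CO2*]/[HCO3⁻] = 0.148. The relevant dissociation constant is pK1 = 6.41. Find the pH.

From K1 = [H⁺][HCO3⁻]/[CO2*]:  pH = pK1 − log₁₀([CO2*]/[HCO3⁻])
log₁₀(0.148) = -0.830
pH = 6.41 − (-0.830) = 7.24

pH = 7.24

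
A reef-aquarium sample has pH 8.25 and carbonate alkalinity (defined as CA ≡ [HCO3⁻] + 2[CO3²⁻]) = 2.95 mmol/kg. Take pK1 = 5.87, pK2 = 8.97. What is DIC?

DIC = 2.55 mmol/kg

CA = [HCO3⁻] + 2[CO3²⁻] = (α₁ + 2α₂)·DIC
At pH 8.25: [H⁺]/K1 = 10^-2.38 = 0.0041687, K2/[H⁺] = 10^-0.72 = 0.19055
α₁ = 1/(1 + 0.0041687 + 0.19055) = 1/1.1947 = 0.8370; α₂ = α₁·K2/[H⁺] = 0.1595
α₁ + 2α₂ = 1.1560
DIC = CA / (α₁ + 2α₂) = 2.95 / 1.1560 = 2.55 mmol/kg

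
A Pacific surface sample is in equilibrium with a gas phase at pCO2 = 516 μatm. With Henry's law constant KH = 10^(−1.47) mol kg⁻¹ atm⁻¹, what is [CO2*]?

KH = 10^(−1.47) = 3.388×10^-2 mol kg⁻¹ atm⁻¹
[CO2*] = KH · pCO2 = 3.388×10^-2 × 516×10^-6 atm = 1.75×10^-5 mol/kg

[CO2*] = 17.5 μmol/kg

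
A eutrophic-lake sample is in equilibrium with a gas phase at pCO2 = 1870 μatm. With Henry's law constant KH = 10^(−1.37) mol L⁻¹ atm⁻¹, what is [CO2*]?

[CO2*] = 79.8 μmol/L

KH = 10^(−1.37) = 4.266×10^-2 mol L⁻¹ atm⁻¹
[CO2*] = KH · pCO2 = 4.266×10^-2 × 1870×10^-6 atm = 7.98×10^-5 mol/L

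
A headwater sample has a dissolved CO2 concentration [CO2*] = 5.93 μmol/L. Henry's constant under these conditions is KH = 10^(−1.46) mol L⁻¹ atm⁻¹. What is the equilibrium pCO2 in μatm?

KH = 10^(−1.46) = 3.467×10^-2 mol L⁻¹ atm⁻¹
pCO2 = [CO2*]/KH = 5.93×10^-6 / 3.467×10^-2 = 1.71×10^-4 atm = 171 μatm

pCO2 = 171 μatm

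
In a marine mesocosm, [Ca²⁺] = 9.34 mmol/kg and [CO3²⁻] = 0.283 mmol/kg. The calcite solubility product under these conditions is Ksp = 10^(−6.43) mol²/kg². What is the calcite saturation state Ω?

Ω = 7.11

Ksp = 10^(−6.43) = 3.715×10^-7
Ω = [Ca²⁺][CO3²⁻]/Ksp = (9.34×10^-3)(0.283×10^-3) / 3.715×10^-7 = 7.11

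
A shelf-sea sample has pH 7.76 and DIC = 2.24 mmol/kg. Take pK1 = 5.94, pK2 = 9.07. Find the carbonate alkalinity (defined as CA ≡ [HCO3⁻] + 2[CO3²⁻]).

CA = 2.31 mmol/kg

CA = [HCO3⁻] + 2[CO3²⁻] = (α₁ + 2α₂)·DIC
At pH 7.76: [H⁺]/K1 = 10^-1.82 = 0.015136, K2/[H⁺] = 10^-1.31 = 0.048978
α₁ = 1/(1 + 0.015136 + 0.048978) = 1/1.0641 = 0.9397; α₂ = α₁·K2/[H⁺] = 0.04603
α₁ + 2α₂ = 1.0318
CA = 1.0318 × 2.24 = 2.31 mmol/kg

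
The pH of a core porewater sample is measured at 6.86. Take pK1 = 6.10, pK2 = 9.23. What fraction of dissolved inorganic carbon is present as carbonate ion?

α₂ = 1 / (1 + [H⁺]/K2 + [H⁺]²/(K1K2)) = 1 / (1 + 10^+2.37 + 10^+1.61)
   = 1 / (1 + 234.42 + 40.738) = 1/276.16 = 0.003621

α₂ = 0.00362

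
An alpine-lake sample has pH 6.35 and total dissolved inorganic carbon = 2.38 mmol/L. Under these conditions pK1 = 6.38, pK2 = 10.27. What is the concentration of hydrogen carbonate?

[HCO3⁻] = 1.15 mmol/L

α₁ = 1 / (1 + [H⁺]/K1 + K2/[H⁺]) = 1 / (1 + 10^+0.03 + 10^-3.92)
   = 1 / (1 + 1.0715 + 0.00012023) = 1/2.0716 = 0.4827
[HCO3⁻] = α₁ × DIC = 0.4827 × 2.38 = 1.15 mmol/L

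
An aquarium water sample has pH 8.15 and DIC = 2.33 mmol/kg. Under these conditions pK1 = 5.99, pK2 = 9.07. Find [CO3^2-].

α₂ = 1 / (1 + [H⁺]/K2 + [H⁺]²/(K1K2)) = 1 / (1 + 10^+0.92 + 10^-1.24)
   = 1 / (1 + 8.3176 + 0.057544) = 1/9.3752 = 0.1067
[CO3²⁻] = α₂ × DIC = 0.1067 × 2.33 = 0.249 mmol/kg

[CO3²⁻] = 0.249 mmol/kg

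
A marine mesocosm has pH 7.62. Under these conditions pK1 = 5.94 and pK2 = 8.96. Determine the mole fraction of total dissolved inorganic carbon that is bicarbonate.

α₁ = 0.938

α₁ = 1 / (1 + [H⁺]/K1 + K2/[H⁺]) = 1 / (1 + 10^-1.68 + 10^-1.34)
   = 1 / (1 + 0.020893 + 0.045709) = 1/1.0666 = 0.9376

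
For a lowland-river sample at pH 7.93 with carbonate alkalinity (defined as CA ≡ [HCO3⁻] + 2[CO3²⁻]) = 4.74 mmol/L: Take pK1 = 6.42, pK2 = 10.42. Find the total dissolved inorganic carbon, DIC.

DIC = 4.87 mmol/L

CA = [HCO3⁻] + 2[CO3²⁻] = (α₁ + 2α₂)·DIC
At pH 7.93: [H⁺]/K1 = 10^-1.51 = 0.030903, K2/[H⁺] = 10^-2.49 = 0.0032359
α₁ = 1/(1 + 0.030903 + 0.0032359) = 1/1.0341 = 0.9670; α₂ = α₁·K2/[H⁺] = 0.003129
α₁ + 2α₂ = 0.9732
DIC = CA / (α₁ + 2α₂) = 4.74 / 0.9732 = 4.87 mmol/L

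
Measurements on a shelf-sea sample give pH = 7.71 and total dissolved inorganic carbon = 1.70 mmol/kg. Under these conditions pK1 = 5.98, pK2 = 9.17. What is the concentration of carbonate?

α₂ = 1 / (1 + [H⁺]/K2 + [H⁺]²/(K1K2)) = 1 / (1 + 10^+1.46 + 10^-0.27)
   = 1 / (1 + 28.840 + 0.53703) = 1/30.377 = 0.03292
[CO3²⁻] = α₂ × DIC = 0.03292 × 1.70 = 0.0560 mmol/kg

[CO3²⁻] = 0.0560 mmol/kg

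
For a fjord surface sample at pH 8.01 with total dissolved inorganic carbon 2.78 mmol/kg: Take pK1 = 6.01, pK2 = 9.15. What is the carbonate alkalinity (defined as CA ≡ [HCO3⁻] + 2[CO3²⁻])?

CA = [HCO3⁻] + 2[CO3²⁻] = (α₁ + 2α₂)·DIC
At pH 8.01: [H⁺]/K1 = 10^-2.00 = 0.010000, K2/[H⁺] = 10^-1.14 = 0.072444
α₁ = 1/(1 + 0.010000 + 0.072444) = 1/1.0824 = 0.9238; α₂ = α₁·K2/[H⁺] = 0.06693
α₁ + 2α₂ = 1.0577
CA = 1.0577 × 2.78 = 2.94 mmol/kg

CA = 2.94 mmol/kg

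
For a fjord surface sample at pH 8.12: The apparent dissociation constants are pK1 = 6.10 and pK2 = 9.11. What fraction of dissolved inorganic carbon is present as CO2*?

α₀ = 1 / (1 + K1/[H⁺] + K1K2/[H⁺]²) = 1 / (1 + 10^+2.02 + 10^+1.03)
   = 1 / (1 + 104.71 + 10.715) = 1/116.43 = 0.008589

α₀ = 0.00859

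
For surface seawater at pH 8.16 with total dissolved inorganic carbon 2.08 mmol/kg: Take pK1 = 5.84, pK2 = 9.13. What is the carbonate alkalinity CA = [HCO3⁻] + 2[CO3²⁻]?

CA = [HCO3⁻] + 2[CO3²⁻] = (α₁ + 2α₂)·DIC
At pH 8.16: [H⁺]/K1 = 10^-2.32 = 0.0047863, K2/[H⁺] = 10^-0.97 = 0.10715
α₁ = 1/(1 + 0.0047863 + 0.10715) = 1/1.1119 = 0.8993; α₂ = α₁·K2/[H⁺] = 0.09637
α₁ + 2α₂ = 1.0921
CA = 1.0921 × 2.08 = 2.27 mmol/kg

CA = 2.27 mmol/kg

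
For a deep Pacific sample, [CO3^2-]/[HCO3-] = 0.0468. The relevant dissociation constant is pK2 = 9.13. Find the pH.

From K2 = [H⁺][CO3^2-]/[HCO3-]:  pH = pK2 + log₁₀([CO3^2-]/[HCO3-])
log₁₀(0.0468) = -1.330
pH = 9.13 + (-1.330) = 7.80

pH = 7.80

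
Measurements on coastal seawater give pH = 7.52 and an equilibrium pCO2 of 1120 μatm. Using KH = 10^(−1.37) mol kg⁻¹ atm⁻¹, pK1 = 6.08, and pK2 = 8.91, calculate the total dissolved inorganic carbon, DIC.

[CO2*] = KH · pCO2 = 10^(−1.37) × 1120×10^-6 = 4.778×10^-5 mol/kg
α₀ = 1/(1 + K1/[H⁺] + K1K2/[H⁺]²) = 1/(1 + 10^+1.44 + 10^+0.05) = 0.03371
DIC = [CO2*]/α₀ = 4.778×10^-5 / 0.03371 = 1.42 mmol/kg

DIC = 1.42 mmol/kg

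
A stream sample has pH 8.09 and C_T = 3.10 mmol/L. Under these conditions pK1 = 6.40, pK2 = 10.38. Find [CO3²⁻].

[CO3²⁻] = 15.5 μmol/L

α₂ = 1 / (1 + [H⁺]/K2 + [H⁺]²/(K1K2)) = 1 / (1 + 10^+2.29 + 10^+0.60)
   = 1 / (1 + 194.98 + 3.9811) = 1/199.97 = 0.005001
[CO3²⁻] = α₂ × DIC = 0.005001 × 3.10 = 0.0155 mmol/L = 15.5 μmol/L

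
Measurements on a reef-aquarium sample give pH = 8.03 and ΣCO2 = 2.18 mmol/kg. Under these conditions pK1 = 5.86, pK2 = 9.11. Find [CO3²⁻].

α₂ = 1 / (1 + [H⁺]/K2 + [H⁺]²/(K1K2)) = 1 / (1 + 10^+1.08 + 10^-1.09)
   = 1 / (1 + 12.023 + 0.081283) = 1/13.104 = 0.07631
[CO3²⁻] = α₂ × DIC = 0.07631 × 2.18 = 0.166 mmol/kg

[CO3²⁻] = 0.166 mmol/kg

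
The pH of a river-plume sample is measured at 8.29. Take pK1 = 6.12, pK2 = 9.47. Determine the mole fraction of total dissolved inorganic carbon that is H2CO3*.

α₀ = 0.00630

α₀ = 1 / (1 + K1/[H⁺] + K1K2/[H⁺]²) = 1 / (1 + 10^+2.17 + 10^+0.99)
   = 1 / (1 + 147.91 + 9.7724) = 1/158.68 = 0.006302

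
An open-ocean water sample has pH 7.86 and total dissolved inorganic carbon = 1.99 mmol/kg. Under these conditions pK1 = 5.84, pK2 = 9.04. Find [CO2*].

[CO2*] = 17.7 μmol/kg

α₀ = 1 / (1 + K1/[H⁺] + K1K2/[H⁺]²) = 1 / (1 + 10^+2.02 + 10^+0.84)
   = 1 / (1 + 104.71 + 6.9183) = 1/112.63 = 0.008879
[CO2*] = α₀ × DIC = 0.008879 × 1.99 = 0.0177 mmol/kg = 17.7 μmol/kg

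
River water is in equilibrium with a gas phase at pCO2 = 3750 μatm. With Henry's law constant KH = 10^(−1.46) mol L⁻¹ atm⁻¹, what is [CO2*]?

[CO2*] = 130 μmol/L

KH = 10^(−1.46) = 3.467×10^-2 mol L⁻¹ atm⁻¹
[CO2*] = KH · pCO2 = 3.467×10^-2 × 3750×10^-6 atm = 1.30×10^-4 mol/L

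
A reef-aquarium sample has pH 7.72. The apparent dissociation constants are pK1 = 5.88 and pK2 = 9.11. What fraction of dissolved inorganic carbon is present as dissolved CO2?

α₀ = 1 / (1 + K1/[H⁺] + K1K2/[H⁺]²) = 1 / (1 + 10^+1.84 + 10^+0.45)
   = 1 / (1 + 69.183 + 2.8184) = 1/73.001 = 0.01370

α₀ = 0.0137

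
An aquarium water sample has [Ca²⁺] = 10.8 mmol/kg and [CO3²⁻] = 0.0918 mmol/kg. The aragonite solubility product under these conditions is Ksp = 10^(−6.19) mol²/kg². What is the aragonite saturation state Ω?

Ω = 1.54

Ksp = 10^(−6.19) = 6.457×10^-7
Ω = [Ca²⁺][CO3²⁻]/Ksp = (10.8×10^-3)(0.0918×10^-3) / 6.457×10^-7 = 1.54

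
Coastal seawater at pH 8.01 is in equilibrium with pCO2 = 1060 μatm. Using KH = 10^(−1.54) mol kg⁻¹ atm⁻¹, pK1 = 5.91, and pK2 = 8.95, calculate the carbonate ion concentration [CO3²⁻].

[CO2*] = KH · pCO2 = 10^(−1.54) × 1060×10^-6 = 3.057×10^-5 mol/kg
α₀ = 1/(1 + K1/[H⁺] + K1K2/[H⁺]²) = 1/(1 + 10^+2.10 + 10^+1.16) = 0.007075
DIC = [CO2*]/α₀ = 3.057×10^-5 / 0.007075 = 4.321 mmol/kg
[CO3²⁻] = α₂·DIC; α₂ = 0.1023, so [CO3²⁻] = 0.1023 × 4.321 = 0.442 mmol/kg

[CO3²⁻] = 0.442 mmol/kg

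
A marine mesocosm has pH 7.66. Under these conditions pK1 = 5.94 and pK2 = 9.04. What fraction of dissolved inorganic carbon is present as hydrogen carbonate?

α₁ = 1 / (1 + [H⁺]/K1 + K2/[H⁺]) = 1 / (1 + 10^-1.72 + 10^-1.38)
   = 1 / (1 + 0.019055 + 0.041687) = 1/1.0607 = 0.9427

α₁ = 0.943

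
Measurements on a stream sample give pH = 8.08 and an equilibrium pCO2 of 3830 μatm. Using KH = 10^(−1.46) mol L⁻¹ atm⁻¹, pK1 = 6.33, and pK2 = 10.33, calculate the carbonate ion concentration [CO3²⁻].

[CO3²⁻] = 0.0420 mmol/L

[CO2*] = KH · pCO2 = 10^(−1.46) × 3830×10^-6 = 1.328×10^-4 mol/L
α₀ = 1/(1 + K1/[H⁺] + K1K2/[H⁺]²) = 1/(1 + 10^+1.75 + 10^-0.50) = 0.01738
DIC = [CO2*]/α₀ = 1.328×10^-4 / 0.01738 = 7.643 mmol/L
[CO3²⁻] = α₂·DIC; α₂ = 0.005495, so [CO3²⁻] = 0.005495 × 7.643 = 0.0420 mmol/L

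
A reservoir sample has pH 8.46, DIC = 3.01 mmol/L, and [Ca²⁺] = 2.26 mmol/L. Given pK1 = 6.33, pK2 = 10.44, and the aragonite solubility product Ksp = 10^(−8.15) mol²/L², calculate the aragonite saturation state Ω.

α₂ = 1 / (1 + [H⁺]/K2 + [H⁺]²/(K1K2)) = 1 / (1 + 10^+1.98 + 10^-0.15)
   = 1 / (1 + 95.499 + 0.70795) = 1/97.207 = 0.01029
[CO3²⁻] = α₂ × DIC = 0.01029 × 3.01 = 0.03096 mmol/L
Ksp = 10^(−8.15) = 7.079×10^-9
Ω = [Ca²⁺][CO3²⁻]/Ksp = (2.26×10^-3)(3.096×10^-5) / 7.079×10^-9 = 9.88

Ω = 9.88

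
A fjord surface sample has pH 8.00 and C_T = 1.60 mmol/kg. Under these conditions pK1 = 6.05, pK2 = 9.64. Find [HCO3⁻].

α₁ = 1 / (1 + [H⁺]/K1 + K2/[H⁺]) = 1 / (1 + 10^-1.95 + 10^-1.64)
   = 1 / (1 + 0.011220 + 0.022909) = 1/1.0341 = 0.9670
[HCO3⁻] = α₁ × DIC = 0.9670 × 1.60 = 1.55 mmol/kg

[HCO3⁻] = 1.55 mmol/kg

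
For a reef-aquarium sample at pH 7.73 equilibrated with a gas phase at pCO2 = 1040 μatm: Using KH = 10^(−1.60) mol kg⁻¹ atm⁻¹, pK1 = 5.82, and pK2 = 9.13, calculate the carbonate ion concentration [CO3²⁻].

[CO3²⁻] = 0.0845 mmol/kg

[CO2*] = KH · pCO2 = 10^(−1.60) × 1040×10^-6 = 2.612×10^-5 mol/kg
α₀ = 1/(1 + K1/[H⁺] + K1K2/[H⁺]²) = 1/(1 + 10^+1.91 + 10^+0.51) = 0.01169
DIC = [CO2*]/α₀ = 2.612×10^-5 / 0.01169 = 2.234 mmol/kg
[CO3²⁻] = α₂·DIC; α₂ = 0.03784, so [CO3²⁻] = 0.03784 × 2.234 = 0.0845 mmol/kg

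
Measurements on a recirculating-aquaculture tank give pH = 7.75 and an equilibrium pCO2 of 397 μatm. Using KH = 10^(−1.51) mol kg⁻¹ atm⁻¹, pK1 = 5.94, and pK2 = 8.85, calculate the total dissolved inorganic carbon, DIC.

[CO2*] = KH · pCO2 = 10^(−1.51) × 397×10^-6 = 1.227×10^-5 mol/kg
α₀ = 1/(1 + K1/[H⁺] + K1K2/[H⁺]²) = 1/(1 + 10^+1.81 + 10^+0.71) = 0.01415
DIC = [CO2*]/α₀ = 1.227×10^-5 / 0.01415 = 0.867 mmol/kg

DIC = 0.867 mmol/kg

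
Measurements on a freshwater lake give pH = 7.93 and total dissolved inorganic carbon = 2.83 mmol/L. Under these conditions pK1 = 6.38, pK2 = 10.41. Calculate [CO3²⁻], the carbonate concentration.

α₂ = 1 / (1 + [H⁺]/K2 + [H⁺]²/(K1K2)) = 1 / (1 + 10^+2.48 + 10^+0.93)
   = 1 / (1 + 302.00 + 8.5114) = 1/311.51 = 0.003210
[CO3²⁻] = α₂ × DIC = 0.003210 × 2.83 = 0.00908 mmol/L = 9.08 μmol/L

[CO3²⁻] = 9.08 μmol/L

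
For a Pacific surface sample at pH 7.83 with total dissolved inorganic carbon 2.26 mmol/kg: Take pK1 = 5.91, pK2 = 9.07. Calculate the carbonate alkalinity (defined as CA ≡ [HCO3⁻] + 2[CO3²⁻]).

CA = 2.36 mmol/kg

CA = [HCO3⁻] + 2[CO3²⁻] = (α₁ + 2α₂)·DIC
At pH 7.83: [H⁺]/K1 = 10^-1.92 = 0.012023, K2/[H⁺] = 10^-1.24 = 0.057544
α₁ = 1/(1 + 0.012023 + 0.057544) = 1/1.0696 = 0.9350; α₂ = α₁·K2/[H⁺] = 0.05380
α₁ + 2α₂ = 1.0426
CA = 1.0426 × 2.26 = 2.36 mmol/kg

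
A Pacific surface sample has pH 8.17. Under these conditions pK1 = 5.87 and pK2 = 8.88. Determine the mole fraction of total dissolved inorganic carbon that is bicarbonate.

α₁ = 1 / (1 + [H⁺]/K1 + K2/[H⁺]) = 1 / (1 + 10^-2.30 + 10^-0.71)
   = 1 / (1 + 0.0050119 + 0.19498) = 1/1.2000 = 0.8333

α₁ = 0.833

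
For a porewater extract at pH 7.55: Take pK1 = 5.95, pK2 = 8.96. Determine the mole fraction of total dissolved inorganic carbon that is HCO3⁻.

α₁ = 0.940

α₁ = 1 / (1 + [H⁺]/K1 + K2/[H⁺]) = 1 / (1 + 10^-1.60 + 10^-1.41)
   = 1 / (1 + 0.025119 + 0.038905) = 1/1.0640 = 0.9398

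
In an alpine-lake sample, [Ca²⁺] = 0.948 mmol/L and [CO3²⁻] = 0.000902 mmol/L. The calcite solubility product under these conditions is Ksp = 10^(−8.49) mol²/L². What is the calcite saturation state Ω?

Ω = 0.264

Ksp = 10^(−8.49) = 3.236×10^-9
Ω = [Ca²⁺][CO3²⁻]/Ksp = (0.948×10^-3)(0.000902×10^-3) / 3.236×10^-9 = 0.264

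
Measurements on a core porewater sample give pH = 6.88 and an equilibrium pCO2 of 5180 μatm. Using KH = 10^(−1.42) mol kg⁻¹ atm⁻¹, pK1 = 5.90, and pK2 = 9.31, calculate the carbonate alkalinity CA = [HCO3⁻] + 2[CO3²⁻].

CA = 1.89 mmol/kg

[CO2*] = KH · pCO2 = 10^(−1.42) × 5180×10^-6 = 1.969×10^-4 mol/kg
α₀ = 1/(1 + K1/[H⁺] + K1K2/[H⁺]²) = 1/(1 + 10^+0.98 + 10^-1.45) = 0.09447
DIC = [CO2*]/α₀ = 1.969×10^-4 / 0.09447 = 2.085 mmol/kg
CA = (α₁ + 2α₂)·DIC = (0.9022 + 2×0.003352) × 2.085 = 1.89 mmol/kg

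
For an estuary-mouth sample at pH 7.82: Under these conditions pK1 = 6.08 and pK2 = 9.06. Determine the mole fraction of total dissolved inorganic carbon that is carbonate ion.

α₂ = 1 / (1 + [H⁺]/K2 + [H⁺]²/(K1K2)) = 1 / (1 + 10^+1.24 + 10^-0.50)
   = 1 / (1 + 17.378 + 0.31623) = 1/18.694 = 0.05349

α₂ = 0.0535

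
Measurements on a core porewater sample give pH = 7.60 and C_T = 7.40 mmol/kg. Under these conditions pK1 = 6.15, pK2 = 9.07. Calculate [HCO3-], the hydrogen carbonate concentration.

α₁ = 1 / (1 + [H⁺]/K1 + K2/[H⁺]) = 1 / (1 + 10^-1.45 + 10^-1.47)
   = 1 / (1 + 0.035481 + 0.033884) = 1/1.0694 = 0.9351
[HCO3⁻] = α₁ × DIC = 0.9351 × 7.40 = 6.92 mmol/kg

[HCO3⁻] = 6.92 mmol/kg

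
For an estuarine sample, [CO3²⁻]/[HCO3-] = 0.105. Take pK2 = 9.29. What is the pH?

From K2 = [H⁺][CO3²⁻]/[HCO3-]:  pH = pK2 + log₁₀([CO3²⁻]/[HCO3-])
log₁₀(0.105) = -0.979
pH = 9.29 + (-0.979) = 8.31

pH = 8.31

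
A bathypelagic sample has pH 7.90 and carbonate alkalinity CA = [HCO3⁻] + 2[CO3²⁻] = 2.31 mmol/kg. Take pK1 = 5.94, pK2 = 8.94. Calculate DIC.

DIC = 2.15 mmol/kg

CA = [HCO3⁻] + 2[CO3²⁻] = (α₁ + 2α₂)·DIC
At pH 7.90: [H⁺]/K1 = 10^-1.96 = 0.010965, K2/[H⁺] = 10^-1.04 = 0.091201
α₁ = 1/(1 + 0.010965 + 0.091201) = 1/1.1022 = 0.9073; α₂ = α₁·K2/[H⁺] = 0.08275
α₁ + 2α₂ = 1.0728
DIC = CA / (α₁ + 2α₂) = 2.31 / 1.0728 = 2.15 mmol/kg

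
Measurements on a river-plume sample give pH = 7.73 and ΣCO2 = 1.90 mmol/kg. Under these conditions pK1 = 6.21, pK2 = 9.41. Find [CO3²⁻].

α₂ = 1 / (1 + [H⁺]/K2 + [H⁺]²/(K1K2)) = 1 / (1 + 10^+1.68 + 10^+0.16)
   = 1 / (1 + 47.863 + 1.4454) = 1/50.308 = 0.01988
[CO3²⁻] = α₂ × DIC = 0.01988 × 1.90 = 0.0378 mmol/kg

[CO3²⁻] = 0.0378 mmol/kg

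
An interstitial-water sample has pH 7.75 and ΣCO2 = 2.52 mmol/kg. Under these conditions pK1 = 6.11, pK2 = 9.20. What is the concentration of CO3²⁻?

α₂ = 1 / (1 + [H⁺]/K2 + [H⁺]²/(K1K2)) = 1 / (1 + 10^+1.45 + 10^-0.19)
   = 1 / (1 + 28.184 + 0.64565) = 1/29.829 = 0.03352
[CO3²⁻] = α₂ × DIC = 0.03352 × 2.52 = 0.0845 mmol/kg

[CO3²⁻] = 0.0845 mmol/kg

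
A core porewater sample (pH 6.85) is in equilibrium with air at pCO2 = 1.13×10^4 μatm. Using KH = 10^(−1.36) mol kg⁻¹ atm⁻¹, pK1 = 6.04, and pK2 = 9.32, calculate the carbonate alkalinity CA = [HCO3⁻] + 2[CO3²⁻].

[CO2*] = KH · pCO2 = 10^(−1.36) × 1.13×10^4×10^-6 = 4.933×10^-4 mol/kg
α₀ = 1/(1 + K1/[H⁺] + K1K2/[H⁺]²) = 1/(1 + 10^+0.81 + 10^-1.66) = 0.1337
DIC = [CO2*]/α₀ = 4.933×10^-4 / 0.1337 = 3.689 mmol/kg
CA = (α₁ + 2α₂)·DIC = (0.8634 + 2×0.002925) × 3.689 = 3.21 mmol/kg

CA = 3.21 mmol/kg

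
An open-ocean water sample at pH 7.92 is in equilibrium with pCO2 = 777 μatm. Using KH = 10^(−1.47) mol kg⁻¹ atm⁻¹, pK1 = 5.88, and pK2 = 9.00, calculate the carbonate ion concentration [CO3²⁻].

[CO3²⁻] = 0.240 mmol/kg

[CO2*] = KH · pCO2 = 10^(−1.47) × 777×10^-6 = 2.633×10^-5 mol/kg
α₀ = 1/(1 + K1/[H⁺] + K1K2/[H⁺]²) = 1/(1 + 10^+2.04 + 10^+0.96) = 0.008349
DIC = [CO2*]/α₀ = 2.633×10^-5 / 0.008349 = 3.153 mmol/kg
[CO3²⁻] = α₂·DIC; α₂ = 0.07615, so [CO3²⁻] = 0.07615 × 3.153 = 0.240 mmol/kg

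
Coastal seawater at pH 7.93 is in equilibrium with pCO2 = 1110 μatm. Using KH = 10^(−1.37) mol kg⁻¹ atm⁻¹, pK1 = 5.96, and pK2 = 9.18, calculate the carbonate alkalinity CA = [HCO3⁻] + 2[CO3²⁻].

[CO2*] = KH · pCO2 = 10^(−1.37) × 1110×10^-6 = 4.735×10^-5 mol/kg
α₀ = 1/(1 + K1/[H⁺] + K1K2/[H⁺]²) = 1/(1 + 10^+1.97 + 10^+0.72) = 0.01004
DIC = [CO2*]/α₀ = 4.735×10^-5 / 0.01004 = 4.715 mmol/kg
CA = (α₁ + 2α₂)·DIC = (0.9373 + 2×0.05271) × 4.715 = 4.92 mmol/kg

CA = 4.92 mmol/kg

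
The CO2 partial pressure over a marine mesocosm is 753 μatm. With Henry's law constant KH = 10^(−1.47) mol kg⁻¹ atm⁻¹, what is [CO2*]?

KH = 10^(−1.47) = 3.388×10^-2 mol kg⁻¹ atm⁻¹
[CO2*] = KH · pCO2 = 3.388×10^-2 × 753×10^-6 atm = 2.55×10^-5 mol/kg

[CO2*] = 25.5 μmol/kg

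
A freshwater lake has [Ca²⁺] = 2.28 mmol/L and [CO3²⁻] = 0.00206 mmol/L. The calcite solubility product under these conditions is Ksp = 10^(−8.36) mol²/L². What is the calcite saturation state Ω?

Ω = 1.08

Ksp = 10^(−8.36) = 4.365×10^-9
Ω = [Ca²⁺][CO3²⁻]/Ksp = (2.28×10^-3)(0.00206×10^-3) / 4.365×10^-9 = 1.08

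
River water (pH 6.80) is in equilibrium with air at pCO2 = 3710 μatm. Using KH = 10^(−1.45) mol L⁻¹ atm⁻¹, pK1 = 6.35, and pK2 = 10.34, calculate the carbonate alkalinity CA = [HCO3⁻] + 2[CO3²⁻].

CA = 0.371 mmol/L

[CO2*] = KH · pCO2 = 10^(−1.45) × 3710×10^-6 = 1.316×10^-4 mol/L
α₀ = 1/(1 + K1/[H⁺] + K1K2/[H⁺]²) = 1/(1 + 10^+0.45 + 10^-3.09) = 0.2618
DIC = [CO2*]/α₀ = 1.316×10^-4 / 0.2618 = 0.5027 mmol/L
CA = (α₁ + 2α₂)·DIC = (0.7380 + 2×0.0002128) × 0.5027 = 0.371 mmol/L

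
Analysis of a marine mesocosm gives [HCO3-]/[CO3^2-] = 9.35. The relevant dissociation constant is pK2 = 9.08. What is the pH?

From K2 = [H⁺][CO3^2-]/[HCO3-]:  pH = pK2 − log₁₀([HCO3-]/[CO3^2-])
log₁₀(9.35) = +0.971
pH = 9.08 − (+0.971) = 8.11

pH = 8.11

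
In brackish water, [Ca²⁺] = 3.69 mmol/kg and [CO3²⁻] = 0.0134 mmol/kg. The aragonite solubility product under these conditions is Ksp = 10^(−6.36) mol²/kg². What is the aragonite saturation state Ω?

Ksp = 10^(−6.36) = 4.365×10^-7
Ω = [Ca²⁺][CO3²⁻]/Ksp = (3.69×10^-3)(0.0134×10^-3) / 4.365×10^-7 = 0.113

Ω = 0.113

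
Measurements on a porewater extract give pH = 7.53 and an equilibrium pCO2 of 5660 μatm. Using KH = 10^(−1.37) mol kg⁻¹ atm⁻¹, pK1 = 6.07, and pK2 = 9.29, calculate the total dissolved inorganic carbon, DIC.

DIC = 7.33 mmol/kg

[CO2*] = KH · pCO2 = 10^(−1.37) × 5660×10^-6 = 2.414×10^-4 mol/kg
α₀ = 1/(1 + K1/[H⁺] + K1K2/[H⁺]²) = 1/(1 + 10^+1.46 + 10^-0.30) = 0.03296
DIC = [CO2*]/α₀ = 2.414×10^-4 / 0.03296 = 7.33 mmol/kg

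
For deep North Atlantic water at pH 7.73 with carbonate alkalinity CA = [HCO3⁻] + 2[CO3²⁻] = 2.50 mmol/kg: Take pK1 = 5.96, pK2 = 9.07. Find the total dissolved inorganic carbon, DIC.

CA = [HCO3⁻] + 2[CO3²⁻] = (α₁ + 2α₂)·DIC
At pH 7.73: [H⁺]/K1 = 10^-1.77 = 0.016982, K2/[H⁺] = 10^-1.34 = 0.045709
α₁ = 1/(1 + 0.016982 + 0.045709) = 1/1.0627 = 0.9410; α₂ = α₁·K2/[H⁺] = 0.04301
α₁ + 2α₂ = 1.0270
DIC = CA / (α₁ + 2α₂) = 2.50 / 1.0270 = 2.43 mmol/kg

DIC = 2.43 mmol/kg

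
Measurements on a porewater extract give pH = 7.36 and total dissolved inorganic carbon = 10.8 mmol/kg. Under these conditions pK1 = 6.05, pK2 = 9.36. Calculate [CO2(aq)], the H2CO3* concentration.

[CO2*] = 0.500 mmol/kg

α₀ = 1 / (1 + K1/[H⁺] + K1K2/[H⁺]²) = 1 / (1 + 10^+1.31 + 10^-0.69)
   = 1 / (1 + 20.417 + 0.20417) = 1/21.622 = 0.04625
[CO2*] = α₀ × DIC = 0.04625 × 10.8 = 0.500 mmol/kg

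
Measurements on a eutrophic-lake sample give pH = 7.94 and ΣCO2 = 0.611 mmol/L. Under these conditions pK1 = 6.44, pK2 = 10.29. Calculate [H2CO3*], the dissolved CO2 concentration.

α₀ = 1 / (1 + K1/[H⁺] + K1K2/[H⁺]²) = 1 / (1 + 10^+1.50 + 10^-0.85)
   = 1 / (1 + 31.623 + 0.14125) = 1/32.764 = 0.03052
[CO2*] = α₀ × DIC = 0.03052 × 0.611 = 0.0186 mmol/L = 18.6 μmol/L

[CO2*] = 18.6 μmol/L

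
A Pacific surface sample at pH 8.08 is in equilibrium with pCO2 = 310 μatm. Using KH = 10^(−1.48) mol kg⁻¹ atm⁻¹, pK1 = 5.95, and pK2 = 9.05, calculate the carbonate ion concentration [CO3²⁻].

[CO2*] = KH · pCO2 = 10^(−1.48) × 310×10^-6 = 1.027×10^-5 mol/kg
α₀ = 1/(1 + K1/[H⁺] + K1K2/[H⁺]²) = 1/(1 + 10^+2.13 + 10^+1.16) = 0.006651
DIC = [CO2*]/α₀ = 1.027×10^-5 / 0.006651 = 1.543 mmol/kg
[CO3²⁻] = α₂·DIC; α₂ = 0.09614, so [CO3²⁻] = 0.09614 × 1.543 = 0.148 mmol/kg

[CO3²⁻] = 0.148 mmol/kg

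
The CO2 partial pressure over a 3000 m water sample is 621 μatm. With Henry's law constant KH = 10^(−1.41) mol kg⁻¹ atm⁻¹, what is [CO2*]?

KH = 10^(−1.41) = 3.890×10^-2 mol kg⁻¹ atm⁻¹
[CO2*] = KH · pCO2 = 3.890×10^-2 × 621×10^-6 atm = 2.42×10^-5 mol/kg

[CO2*] = 24.2 μmol/kg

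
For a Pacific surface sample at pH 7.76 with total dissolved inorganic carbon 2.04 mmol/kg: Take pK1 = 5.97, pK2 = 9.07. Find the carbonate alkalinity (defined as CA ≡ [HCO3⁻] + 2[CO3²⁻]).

CA = [HCO3⁻] + 2[CO3²⁻] = (α₁ + 2α₂)·DIC
At pH 7.76: [H⁺]/K1 = 10^-1.79 = 0.016218, K2/[H⁺] = 10^-1.31 = 0.048978
α₁ = 1/(1 + 0.016218 + 0.048978) = 1/1.0652 = 0.9388; α₂ = α₁·K2/[H⁺] = 0.04598
α₁ + 2α₂ = 1.0308
CA = 1.0308 × 2.04 = 2.10 mmol/kg

CA = 2.10 mmol/kg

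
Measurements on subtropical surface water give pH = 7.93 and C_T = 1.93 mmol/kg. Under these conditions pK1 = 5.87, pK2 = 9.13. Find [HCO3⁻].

[HCO3⁻] = 1.80 mmol/kg

α₁ = 1 / (1 + [H⁺]/K1 + K2/[H⁺]) = 1 / (1 + 10^-2.06 + 10^-1.20)
   = 1 / (1 + 0.0087096 + 0.063096) = 1/1.0718 = 0.9330
[HCO3⁻] = α₁ × DIC = 0.9330 × 1.93 = 1.80 mmol/kg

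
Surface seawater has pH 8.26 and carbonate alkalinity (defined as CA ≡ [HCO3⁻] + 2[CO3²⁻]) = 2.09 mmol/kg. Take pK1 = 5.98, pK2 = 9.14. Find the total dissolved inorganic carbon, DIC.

CA = [HCO3⁻] + 2[CO3²⁻] = (α₁ + 2α₂)·DIC
At pH 8.26: [H⁺]/K1 = 10^-2.28 = 0.0052481, K2/[H⁺] = 10^-0.88 = 0.13183
α₁ = 1/(1 + 0.0052481 + 0.13183) = 1/1.1371 = 0.8795; α₂ = α₁·K2/[H⁺] = 0.1159
α₁ + 2α₂ = 1.1113
DIC = CA / (α₁ + 2α₂) = 2.09 / 1.1113 = 1.88 mmol/kg

DIC = 1.88 mmol/kg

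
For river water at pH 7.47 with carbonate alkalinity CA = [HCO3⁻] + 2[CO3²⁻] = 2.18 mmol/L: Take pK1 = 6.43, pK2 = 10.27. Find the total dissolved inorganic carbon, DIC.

DIC = 2.37 mmol/L

CA = [HCO3⁻] + 2[CO3²⁻] = (α₁ + 2α₂)·DIC
At pH 7.47: [H⁺]/K1 = 10^-1.04 = 0.091201, K2/[H⁺] = 10^-2.80 = 0.0015849
α₁ = 1/(1 + 0.091201 + 0.0015849) = 1/1.0928 = 0.9151; α₂ = α₁·K2/[H⁺] = 0.001450
α₁ + 2α₂ = 0.9180
DIC = CA / (α₁ + 2α₂) = 2.18 / 0.9180 = 2.37 mmol/L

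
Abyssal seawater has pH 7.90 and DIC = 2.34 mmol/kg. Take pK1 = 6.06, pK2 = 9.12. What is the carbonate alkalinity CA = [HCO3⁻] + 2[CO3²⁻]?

CA = 2.44 mmol/kg

CA = [HCO3⁻] + 2[CO3²⁻] = (α₁ + 2α₂)·DIC
At pH 7.90: [H⁺]/K1 = 10^-1.84 = 0.014454, K2/[H⁺] = 10^-1.22 = 0.060256
α₁ = 1/(1 + 0.014454 + 0.060256) = 1/1.0747 = 0.9305; α₂ = α₁·K2/[H⁺] = 0.05607
α₁ + 2α₂ = 1.0426
CA = 1.0426 × 2.34 = 2.44 mmol/kg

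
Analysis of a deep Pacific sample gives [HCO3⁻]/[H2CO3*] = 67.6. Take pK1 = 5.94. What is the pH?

From K1 = [H⁺][HCO3⁻]/[H2CO3*]:  pH = pK1 + log₁₀([HCO3⁻]/[H2CO3*])
log₁₀(67.6) = +1.830
pH = 5.94 + (+1.830) = 7.77

pH = 7.77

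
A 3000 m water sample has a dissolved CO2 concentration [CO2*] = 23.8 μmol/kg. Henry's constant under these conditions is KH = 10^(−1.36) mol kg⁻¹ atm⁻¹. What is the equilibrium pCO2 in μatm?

KH = 10^(−1.36) = 4.365×10^-2 mol kg⁻¹ atm⁻¹
pCO2 = [CO2*]/KH = 23.8×10^-6 / 4.365×10^-2 = 5.45×10^-4 atm = 545 μatm

pCO2 = 545 μatm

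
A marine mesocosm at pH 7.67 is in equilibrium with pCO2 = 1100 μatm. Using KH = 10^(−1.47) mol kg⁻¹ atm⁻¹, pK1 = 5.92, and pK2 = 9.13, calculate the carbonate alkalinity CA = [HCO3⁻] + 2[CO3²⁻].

CA = 2.24 mmol/kg

[CO2*] = KH · pCO2 = 10^(−1.47) × 1100×10^-6 = 3.727×10^-5 mol/kg
α₀ = 1/(1 + K1/[H⁺] + K1K2/[H⁺]²) = 1/(1 + 10^+1.75 + 10^+0.29) = 0.01690
DIC = [CO2*]/α₀ = 3.727×10^-5 / 0.01690 = 2.206 mmol/kg
CA = (α₁ + 2α₂)·DIC = (0.9502 + 2×0.03295) × 2.206 = 2.24 mmol/kg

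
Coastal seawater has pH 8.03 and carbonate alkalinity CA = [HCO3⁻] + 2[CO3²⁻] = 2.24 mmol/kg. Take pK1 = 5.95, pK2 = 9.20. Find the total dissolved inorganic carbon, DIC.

DIC = 2.12 mmol/kg

CA = [HCO3⁻] + 2[CO3²⁻] = (α₁ + 2α₂)·DIC
At pH 8.03: [H⁺]/K1 = 10^-2.08 = 0.0083176, K2/[H⁺] = 10^-1.17 = 0.067608
α₁ = 1/(1 + 0.0083176 + 0.067608) = 1/1.0759 = 0.9294; α₂ = α₁·K2/[H⁺] = 0.06284
α₁ + 2α₂ = 1.0551
DIC = CA / (α₁ + 2α₂) = 2.24 / 1.0551 = 2.12 mmol/kg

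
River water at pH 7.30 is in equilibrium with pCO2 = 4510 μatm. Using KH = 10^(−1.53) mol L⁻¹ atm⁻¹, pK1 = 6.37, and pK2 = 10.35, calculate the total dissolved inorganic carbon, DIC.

[CO2*] = KH · pCO2 = 10^(−1.53) × 4510×10^-6 = 1.331×10^-4 mol/L
α₀ = 1/(1 + K1/[H⁺] + K1K2/[H⁺]²) = 1/(1 + 10^+0.93 + 10^-2.12) = 0.1051
DIC = [CO2*]/α₀ = 1.331×10^-4 / 0.1051 = 1.27 mmol/L

DIC = 1.27 mmol/L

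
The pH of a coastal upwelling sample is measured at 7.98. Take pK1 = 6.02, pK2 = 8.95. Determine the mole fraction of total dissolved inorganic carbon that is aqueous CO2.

α₀ = 1 / (1 + K1/[H⁺] + K1K2/[H⁺]²) = 1 / (1 + 10^+1.96 + 10^+0.99)
   = 1 / (1 + 91.201 + 9.7724) = 1/101.97 = 0.009806

α₀ = 0.00981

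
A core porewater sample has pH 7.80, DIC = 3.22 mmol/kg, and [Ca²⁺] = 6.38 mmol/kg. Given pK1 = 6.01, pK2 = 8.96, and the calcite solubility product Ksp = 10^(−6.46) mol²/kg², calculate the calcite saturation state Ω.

α₂ = 1 / (1 + [H⁺]/K2 + [H⁺]²/(K1K2)) = 1 / (1 + 10^+1.16 + 10^-0.63)
   = 1 / (1 + 14.454 + 0.23442) = 1/15.689 = 0.06374
[CO3²⁻] = α₂ × DIC = 0.06374 × 3.22 = 0.2052 mmol/kg
Ksp = 10^(−6.46) = 3.467×10^-7
Ω = [Ca²⁺][CO3²⁻]/Ksp = (6.38×10^-3)(2.052×10^-4) / 3.467×10^-7 = 3.78

Ω = 3.78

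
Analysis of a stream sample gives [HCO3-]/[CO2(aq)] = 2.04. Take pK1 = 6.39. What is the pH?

From K1 = [H⁺][HCO3-]/[CO2(aq)]:  pH = pK1 + log₁₀([HCO3-]/[CO2(aq)])
log₁₀(2.04) = +0.310
pH = 6.39 + (+0.310) = 6.70

pH = 6.70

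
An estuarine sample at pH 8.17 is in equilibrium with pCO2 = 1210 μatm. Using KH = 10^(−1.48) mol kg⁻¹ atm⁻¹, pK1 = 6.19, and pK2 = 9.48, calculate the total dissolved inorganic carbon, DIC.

DIC = 4.05 mmol/kg

[CO2*] = KH · pCO2 = 10^(−1.48) × 1210×10^-6 = 4.007×10^-5 mol/kg
α₀ = 1/(1 + K1/[H⁺] + K1K2/[H⁺]²) = 1/(1 + 10^+1.98 + 10^+0.67) = 0.009884
DIC = [CO2*]/α₀ = 4.007×10^-5 / 0.009884 = 4.05 mmol/kg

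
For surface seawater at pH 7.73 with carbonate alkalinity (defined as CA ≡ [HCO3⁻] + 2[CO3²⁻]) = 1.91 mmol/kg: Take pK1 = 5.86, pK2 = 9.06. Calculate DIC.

DIC = 1.85 mmol/kg

CA = [HCO3⁻] + 2[CO3²⁻] = (α₁ + 2α₂)·DIC
At pH 7.73: [H⁺]/K1 = 10^-1.87 = 0.013490, K2/[H⁺] = 10^-1.33 = 0.046774
α₁ = 1/(1 + 0.013490 + 0.046774) = 1/1.0603 = 0.9432; α₂ = α₁·K2/[H⁺] = 0.04412
α₁ + 2α₂ = 1.0314
DIC = CA / (α₁ + 2α₂) = 1.91 / 1.0314 = 1.85 mmol/kg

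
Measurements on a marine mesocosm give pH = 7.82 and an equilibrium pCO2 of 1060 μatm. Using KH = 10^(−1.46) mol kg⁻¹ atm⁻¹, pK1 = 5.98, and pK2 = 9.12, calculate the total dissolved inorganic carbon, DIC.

DIC = 2.71 mmol/kg

[CO2*] = KH · pCO2 = 10^(−1.46) × 1060×10^-6 = 3.675×10^-5 mol/kg
α₀ = 1/(1 + K1/[H⁺] + K1K2/[H⁺]²) = 1/(1 + 10^+1.84 + 10^+0.54) = 0.01358
DIC = [CO2*]/α₀ = 3.675×10^-5 / 0.01358 = 2.71 mmol/kg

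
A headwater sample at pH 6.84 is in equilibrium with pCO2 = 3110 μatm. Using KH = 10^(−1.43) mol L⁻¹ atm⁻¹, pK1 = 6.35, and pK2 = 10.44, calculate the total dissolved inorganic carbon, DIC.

[CO2*] = KH · pCO2 = 10^(−1.43) × 3110×10^-6 = 1.155×10^-4 mol/L
α₀ = 1/(1 + K1/[H⁺] + K1K2/[H⁺]²) = 1/(1 + 10^+0.49 + 10^-3.11) = 0.2444
DIC = [CO2*]/α₀ = 1.155×10^-4 / 0.2444 = 0.473 mmol/L

DIC = 0.473 mmol/L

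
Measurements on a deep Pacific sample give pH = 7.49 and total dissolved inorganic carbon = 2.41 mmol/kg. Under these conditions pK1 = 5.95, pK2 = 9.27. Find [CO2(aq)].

[CO2*] = 0.0665 mmol/kg

α₀ = 1 / (1 + K1/[H⁺] + K1K2/[H⁺]²) = 1 / (1 + 10^+1.54 + 10^-0.24)
   = 1 / (1 + 34.674 + 0.57544) = 1/36.249 = 0.02759
[CO2*] = α₀ × DIC = 0.02759 × 2.41 = 0.0665 mmol/kg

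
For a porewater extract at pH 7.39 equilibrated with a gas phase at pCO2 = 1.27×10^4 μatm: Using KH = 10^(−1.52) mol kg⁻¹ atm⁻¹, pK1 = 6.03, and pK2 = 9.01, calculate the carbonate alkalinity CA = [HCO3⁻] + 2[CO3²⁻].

[CO2*] = KH · pCO2 = 10^(−1.52) × 1.27×10^4×10^-6 = 3.835×10^-4 mol/kg
α₀ = 1/(1 + K1/[H⁺] + K1K2/[H⁺]²) = 1/(1 + 10^+1.36 + 10^-0.26) = 0.04089
DIC = [CO2*]/α₀ = 3.835×10^-4 / 0.04089 = 9.381 mmol/kg
CA = (α₁ + 2α₂)·DIC = (0.9366 + 2×0.02247) × 9.381 = 9.21 mmol/kg

CA = 9.21 mmol/kg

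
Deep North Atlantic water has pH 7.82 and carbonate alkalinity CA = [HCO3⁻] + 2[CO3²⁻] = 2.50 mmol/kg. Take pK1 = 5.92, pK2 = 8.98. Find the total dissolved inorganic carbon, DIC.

DIC = 2.38 mmol/kg

CA = [HCO3⁻] + 2[CO3²⁻] = (α₁ + 2α₂)·DIC
At pH 7.82: [H⁺]/K1 = 10^-1.90 = 0.012589, K2/[H⁺] = 10^-1.16 = 0.069183
α₁ = 1/(1 + 0.012589 + 0.069183) = 1/1.0818 = 0.9244; α₂ = α₁·K2/[H⁺] = 0.06395
α₁ + 2α₂ = 1.0523
DIC = CA / (α₁ + 2α₂) = 2.50 / 1.0523 = 2.38 mmol/kg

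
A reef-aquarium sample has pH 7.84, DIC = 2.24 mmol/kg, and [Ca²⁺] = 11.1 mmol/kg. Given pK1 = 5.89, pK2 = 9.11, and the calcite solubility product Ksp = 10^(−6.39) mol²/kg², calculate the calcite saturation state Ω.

α₂ = 1 / (1 + [H⁺]/K2 + [H⁺]²/(K1K2)) = 1 / (1 + 10^+1.27 + 10^-0.68)
   = 1 / (1 + 18.621 + 0.20893) = 1/19.830 = 0.05043
[CO3²⁻] = α₂ × DIC = 0.05043 × 2.24 = 0.1130 mmol/kg
Ksp = 10^(−6.39) = 4.074×10^-7
Ω = [Ca²⁺][CO3²⁻]/Ksp = (11.1×10^-3)(1.130×10^-4) / 4.074×10^-7 = 3.08

Ω = 3.08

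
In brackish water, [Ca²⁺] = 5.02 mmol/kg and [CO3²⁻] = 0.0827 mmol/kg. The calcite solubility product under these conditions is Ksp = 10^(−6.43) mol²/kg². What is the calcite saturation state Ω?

Ksp = 10^(−6.43) = 3.715×10^-7
Ω = [Ca²⁺][CO3²⁻]/Ksp = (5.02×10^-3)(0.0827×10^-3) / 3.715×10^-7 = 1.12

Ω = 1.12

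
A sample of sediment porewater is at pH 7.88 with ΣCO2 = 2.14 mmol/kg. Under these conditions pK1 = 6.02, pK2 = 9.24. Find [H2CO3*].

[CO2*] = 0.0279 mmol/kg

α₀ = 1 / (1 + K1/[H⁺] + K1K2/[H⁺]²) = 1 / (1 + 10^+1.86 + 10^+0.50)
   = 1 / (1 + 72.444 + 3.1623) = 1/76.606 = 0.01305
[CO2*] = α₀ × DIC = 0.01305 × 2.14 = 0.0279 mmol/kg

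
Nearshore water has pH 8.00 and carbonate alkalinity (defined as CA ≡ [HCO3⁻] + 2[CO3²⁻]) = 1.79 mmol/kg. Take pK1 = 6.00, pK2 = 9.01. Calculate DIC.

DIC = 1.66 mmol/kg

CA = [HCO3⁻] + 2[CO3²⁻] = (α₁ + 2α₂)·DIC
At pH 8.00: [H⁺]/K1 = 10^-2.00 = 0.010000, K2/[H⁺] = 10^-1.01 = 0.097724
α₁ = 1/(1 + 0.010000 + 0.097724) = 1/1.1077 = 0.9028; α₂ = α₁·K2/[H⁺] = 0.08822
α₁ + 2α₂ = 1.0792
DIC = CA / (α₁ + 2α₂) = 1.79 / 1.0792 = 1.66 mmol/kg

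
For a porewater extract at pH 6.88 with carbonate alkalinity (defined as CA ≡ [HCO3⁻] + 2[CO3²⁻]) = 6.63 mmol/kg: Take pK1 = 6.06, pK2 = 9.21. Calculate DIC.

CA = [HCO3⁻] + 2[CO3²⁻] = (α₁ + 2α₂)·DIC
At pH 6.88: [H⁺]/K1 = 10^-0.82 = 0.15136, K2/[H⁺] = 10^-2.33 = 0.0046774
α₁ = 1/(1 + 0.15136 + 0.0046774) = 1/1.1560 = 0.8650; α₂ = α₁·K2/[H⁺] = 0.004046
α₁ + 2α₂ = 0.8731
DIC = CA / (α₁ + 2α₂) = 6.63 / 0.8731 = 7.59 mmol/kg

DIC = 7.59 mmol/kg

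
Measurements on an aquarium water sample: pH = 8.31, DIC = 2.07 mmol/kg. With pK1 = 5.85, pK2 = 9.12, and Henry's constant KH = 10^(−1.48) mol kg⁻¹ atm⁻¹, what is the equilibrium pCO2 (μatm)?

α₀ = 1 / (1 + K1/[H⁺] + K1K2/[H⁺]²) = 1 / (1 + 10^+2.46 + 10^+1.65)
   = 1 / (1 + 288.40 + 44.668) = 1/334.07 = 0.002993
[CO2*] = α₀ × DIC = 0.002993 × 2.07 = 0.006196 mmol/kg = 6.196 μmol/kg
pCO2 = [CO2*]/KH = 6.196×10^-6 / 3.311×10^-2 = 187 μatm

pCO2 = 187 μatm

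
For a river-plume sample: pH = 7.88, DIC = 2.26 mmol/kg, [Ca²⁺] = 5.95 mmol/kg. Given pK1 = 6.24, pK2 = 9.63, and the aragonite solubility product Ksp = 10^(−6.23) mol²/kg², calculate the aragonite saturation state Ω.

Ω = 0.390

α₂ = 1 / (1 + [H⁺]/K2 + [H⁺]²/(K1K2)) = 1 / (1 + 10^+1.75 + 10^+0.11)
   = 1 / (1 + 56.234 + 1.2882) = 1/58.522 = 0.01709
[CO3²⁻] = α₂ × DIC = 0.01709 × 2.26 = 0.03862 mmol/kg
Ksp = 10^(−6.23) = 5.888×10^-7
Ω = [Ca²⁺][CO3²⁻]/Ksp = (5.95×10^-3)(3.862×10^-5) / 5.888×10^-7 = 0.390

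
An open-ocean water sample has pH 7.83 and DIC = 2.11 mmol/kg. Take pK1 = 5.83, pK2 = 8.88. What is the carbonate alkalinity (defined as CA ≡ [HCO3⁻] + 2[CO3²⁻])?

CA = 2.26 mmol/kg

CA = [HCO3⁻] + 2[CO3²⁻] = (α₁ + 2α₂)·DIC
At pH 7.83: [H⁺]/K1 = 10^-2.00 = 0.010000, K2/[H⁺] = 10^-1.05 = 0.089125
α₁ = 1/(1 + 0.010000 + 0.089125) = 1/1.0991 = 0.9098; α₂ = α₁·K2/[H⁺] = 0.08109
α₁ + 2α₂ = 1.0720
CA = 1.0720 × 2.11 = 2.26 mmol/kg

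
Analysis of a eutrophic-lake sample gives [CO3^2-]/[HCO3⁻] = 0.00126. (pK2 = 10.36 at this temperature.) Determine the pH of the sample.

From K2 = [H⁺][CO3^2-]/[HCO3⁻]:  pH = pK2 + log₁₀([CO3^2-]/[HCO3⁻])
log₁₀(0.00126) = -2.900
pH = 10.36 + (-2.900) = 7.46

pH = 7.46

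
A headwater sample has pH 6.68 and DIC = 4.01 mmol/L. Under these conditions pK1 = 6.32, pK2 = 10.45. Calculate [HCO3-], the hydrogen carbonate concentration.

[HCO3⁻] = 2.79 mmol/L

α₁ = 1 / (1 + [H⁺]/K1 + K2/[H⁺]) = 1 / (1 + 10^-0.36 + 10^-3.77)
   = 1 / (1 + 0.43652 + 0.00016982) = 1/1.4367 = 0.6960
[HCO3⁻] = α₁ × DIC = 0.6960 × 4.01 = 2.79 mmol/L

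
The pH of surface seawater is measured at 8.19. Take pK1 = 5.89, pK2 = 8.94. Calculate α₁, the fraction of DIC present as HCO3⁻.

α₁ = 0.845

α₁ = 1 / (1 + [H⁺]/K1 + K2/[H⁺]) = 1 / (1 + 10^-2.30 + 10^-0.75)
   = 1 / (1 + 0.0050119 + 0.17783) = 1/1.1828 = 0.8454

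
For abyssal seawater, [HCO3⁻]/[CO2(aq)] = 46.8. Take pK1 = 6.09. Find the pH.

From K1 = [H⁺][HCO3⁻]/[CO2(aq)]:  pH = pK1 + log₁₀([HCO3⁻]/[CO2(aq)])
log₁₀(46.8) = +1.670
pH = 6.09 + (+1.670) = 7.76

pH = 7.76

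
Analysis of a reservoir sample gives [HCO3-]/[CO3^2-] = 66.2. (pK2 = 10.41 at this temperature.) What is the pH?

From K2 = [H⁺][CO3^2-]/[HCO3-]:  pH = pK2 − log₁₀([HCO3-]/[CO3^2-])
log₁₀(66.2) = +1.821
pH = 10.41 − (+1.821) = 8.59

pH = 8.59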